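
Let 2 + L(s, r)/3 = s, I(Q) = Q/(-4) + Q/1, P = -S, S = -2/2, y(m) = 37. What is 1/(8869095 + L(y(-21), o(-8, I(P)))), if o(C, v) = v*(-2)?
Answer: 1/8869200 ≈ 1.1275e-7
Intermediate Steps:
S = -1 (S = -2*½ = -1)
P = 1 (P = -1*(-1) = 1)
I(Q) = 3*Q/4 (I(Q) = Q*(-¼) + Q*1 = -Q/4 + Q = 3*Q/4)
o(C, v) = -2*v
L(s, r) = -6 + 3*s
1/(8869095 + L(y(-21), o(-8, I(P)))) = 1/(8869095 + (-6 + 3*37)) = 1/(8869095 + (-6 + 111)) = 1/(8869095 + 105) = 1/8869200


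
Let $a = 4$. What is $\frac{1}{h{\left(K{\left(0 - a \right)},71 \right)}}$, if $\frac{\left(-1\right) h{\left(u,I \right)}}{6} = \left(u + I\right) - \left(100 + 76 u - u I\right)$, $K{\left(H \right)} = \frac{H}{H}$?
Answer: $\frac{1}{198} \approx 0.0050505$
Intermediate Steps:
$K{\left(H \right)} = 1$
$h{\left(u,I \right)} = 600 - 6 I + 450 u - 6 I u$ ($h{\left(u,I \right)} = - 6 \left(\left(u + I\right) - \left(100 + 76 u - u I\right)\right) = - 6 \left(\left(I + u\right) - \left(100 + 76 u - I u\right)\right) = - 6 \left(-100 + I - 75 u + I u\right) = 600 - 6 I + 450 u - 6 I u$)
$\frac{1}{h{\left(K{\left(0 - a \right)},71 \right)}} = \frac{1}{600 - 426 + 450 \cdot 1 - 426 \cdot 1} = \frac{1}{600 - 426 + 450 - 426} = \frac{1}{198}$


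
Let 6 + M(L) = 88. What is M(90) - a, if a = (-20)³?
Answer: 8082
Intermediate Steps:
M(L) = 82 (M(L) = -6 + 88 = 82)
a = -8000
M(90) - a = 82 - 1*(-8000) = 82 + 8000 = 8082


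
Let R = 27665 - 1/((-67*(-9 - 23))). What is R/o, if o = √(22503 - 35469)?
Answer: -19771253*I*√12966/9266368 ≈ -242.96*I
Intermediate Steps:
o = I*√12966 (o = √(-12966) = I*√12966 ≈ 113.87*I)
R = 59313759/2144 (R = 27665 - 1/((-67*(-32))) = 27665 - 1/2144 = 59313759/2144 ≈ 27665.)
R/o = 59313759/(2144*((I*√12966))) = 59313759*(-I*√12966/12966)/2144 = -19771253*I*√12966/9266368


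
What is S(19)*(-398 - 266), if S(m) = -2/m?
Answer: 1328/19 ≈ 69.895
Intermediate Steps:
S(19)*(-398 - 266) = (-2/19)*(-398 - 266) = -2*1/19*(-664) = -2/19*(-664) = 1328/19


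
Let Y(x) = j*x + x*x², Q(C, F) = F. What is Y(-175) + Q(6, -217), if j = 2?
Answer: -5359942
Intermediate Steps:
Y(x) = x³ + 2*x (Y(x) = 2*x + x*x² = 2*x + x³ = x³ + 2*x)
Y(-175) + Q(6, -217) = -175*(2 + (-175)²) - 217 = -175*(2 + 30625) - 217 = -175*30627 - 217 = -5359725 - 217 = -5359942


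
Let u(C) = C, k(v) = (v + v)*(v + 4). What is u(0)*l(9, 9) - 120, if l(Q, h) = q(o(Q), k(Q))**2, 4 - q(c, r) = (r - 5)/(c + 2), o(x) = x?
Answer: -120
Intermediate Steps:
k(v) = 2*v*(4 + v) (k(v) = (2*v)*(4 + v) = 2*v*(4 + v))
q(c, r) = 4 - (-5 + r)/(2 + c) (q(c, r) = 4 - (r - 5)/(c + 2) = 4 - (-5 + r)/(2 + c))
l(Q, h) = (13 + 4*Q - 2*Q*(4 + Q))**2/(2 + Q)**2 (l(Q, h) = ((13 - 2*Q*(4 + Q) + 4*Q)/(2 + Q))**2 = ((13 + 4*Q - 2*Q*(4 + Q))/(2 + Q))**2 = (13 + 4*Q - 2*Q*(4 + Q))**2/(2 + Q)**2)
u(0)*l(9, 9) - 120 = 0*((13 - 4*9 - 2*9**2)**2/(2 + 9)**2) - 120 = 0*((13 - 36 - 2*81)**2/11**2) - 120 = 0*((13 - 36 - 162)**2/121) - 120 = 0*((1/121)*(-185)**2) - 120 = 0*((1/121)*34225) - 120 = 0*(34225/121) - 120 = 0 - 120 = -120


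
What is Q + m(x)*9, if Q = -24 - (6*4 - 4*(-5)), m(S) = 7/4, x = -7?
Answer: -209/4 ≈ -52.250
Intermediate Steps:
m(S) = 7/4 (m(S) = 7*(¼) = 7/4)
Q = -68 (Q = -24 - (24 + 20) = -24 - 1*44 = -24 - 44 = -68)
Q + m(x)*9 = -68 + (7/4)*9 = -68 + 63/4 = -209/4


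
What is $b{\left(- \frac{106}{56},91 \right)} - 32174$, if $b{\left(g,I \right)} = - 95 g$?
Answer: $- \frac{895837}{28} \approx -31994.0$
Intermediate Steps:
$b{\left(- \frac{106}{56},91 \right)} - 32174 = - 95 \left(- \frac{106}{56}\right) - 32174 = - 95 \left(\left(-106\right) \frac{1}{56}\right) - 32174 = \left(-95\right) \left(- \frac{53}{28}\right) - 32174 = \frac{5035}{28} - 32174 = - \frac{895837}{28}$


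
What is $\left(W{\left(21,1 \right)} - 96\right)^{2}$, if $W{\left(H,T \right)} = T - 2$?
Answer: $9409$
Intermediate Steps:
$W{\left(H,T \right)} = -2 + T$
$\left(W{\left(21,1 \right)} - 96\right)^{2} = \left(\left(-2 + 1\right) - 96\right)^{2} = \left(-1 - 96\right)^{2} = \left(-97\right)^{2} = 9409$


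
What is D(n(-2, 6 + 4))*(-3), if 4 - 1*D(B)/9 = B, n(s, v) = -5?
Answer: -243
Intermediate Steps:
D(B) = 36 - 9*B
D(n(-2, 6 + 4))*(-3) = (36 - 9*(-5))*(-3) = (36 + 45)*(-3) = 81*(-3) = -243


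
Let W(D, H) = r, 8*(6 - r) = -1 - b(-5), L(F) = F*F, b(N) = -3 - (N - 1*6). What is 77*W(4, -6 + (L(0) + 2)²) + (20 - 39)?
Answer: 4237/8 ≈ 529.63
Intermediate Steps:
b(N) = 3 - N (b(N) = -3 - (N - 6) = -3 - (-6 + N) = -3 + (6 - N) = 3 - N)
L(F) = F²
r = 57/8 (r = 6 - (-1 - (3 - 1*(-5)))/8 = 6 - (-1 - (3 + 5))/8 = 6 - (-1 - 1*8)/8 = 6 - (-1 - 8)/8 = 6 - ⅛*(-9) = 6 + 9/8 = 57/8 ≈ 7.1250)
W(D, H) = 57/8
77*W(4, -6 + (L(0) + 2)²) + (20 - 39) = 77*(57/8) + (20 - 39) = 4389/8 - 19 = 4237/8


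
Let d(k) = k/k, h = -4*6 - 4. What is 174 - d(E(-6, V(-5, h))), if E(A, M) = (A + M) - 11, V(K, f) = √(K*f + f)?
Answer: 173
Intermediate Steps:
h = -28 (h = -24 - 4 = -28)
V(K, f) = √(f + K*f)
E(A, M) = -11 + A + M
d(k) = 1
174 - d(E(-6, V(-5, h))) = 174 - 1*1 = 174 - 1 = 173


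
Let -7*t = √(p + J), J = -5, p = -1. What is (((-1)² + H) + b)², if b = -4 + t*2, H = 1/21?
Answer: 3628/441 + 248*I*√6/147 ≈ 8.2268 + 4.1325*I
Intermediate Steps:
H = 1/21 ≈ 0.047619
t = -I*√6/7 (t = -√(-1 - 5)/7 = -I*√6/7 ≈ -0.34993*I)
b = -4 - 2*I*√6/7 (b = -4 - I*√6/7*2 = -4 - 2*I*√6/7 ≈ -4.0 - 0.69985*I)
(((-1)² + H) + b)² = (((-1)² + 1/21) + (-4 - 2*I*√6/7))² = ((1 + 1/21) + (-4 - 2*I*√6/7))² = (22/21 + (-4 - 2*I*√6/7))² = (-62/21 - 2*I*√6/7)²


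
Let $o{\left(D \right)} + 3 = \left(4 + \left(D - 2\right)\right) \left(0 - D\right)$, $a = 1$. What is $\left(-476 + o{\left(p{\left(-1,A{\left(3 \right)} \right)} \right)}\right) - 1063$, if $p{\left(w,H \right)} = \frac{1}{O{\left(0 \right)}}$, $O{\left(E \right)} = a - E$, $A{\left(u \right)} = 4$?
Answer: $-1545$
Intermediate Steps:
$O{\left(E \right)} = 1 - E$
$p{\left(w,H \right)} = 1$ ($p{\left(w,H \right)} = \frac{1}{1 - 0} = \frac{1}{1 + 0} = 1^{-1} = 1$)
$o{\left(D \right)} = -3 - D \left(2 + D\right)$ ($o{\left(D \right)} = -3 + \left(4 + \left(D - 2\right)\right) \left(0 - D\right) = -3 + \left(4 + \left(-2 + D\right)\right) \left(- D\right) = -3 + \left(2 + D\right) \left(- D\right) = -3 - D \left(2 + D\right)$)
$\left(-476 + o{\left(p{\left(-1,A{\left(3 \right)} \right)} \right)}\right) - 1063 = \left(-476 - 6\right) - 1063 = -482 - 1063 = -1545$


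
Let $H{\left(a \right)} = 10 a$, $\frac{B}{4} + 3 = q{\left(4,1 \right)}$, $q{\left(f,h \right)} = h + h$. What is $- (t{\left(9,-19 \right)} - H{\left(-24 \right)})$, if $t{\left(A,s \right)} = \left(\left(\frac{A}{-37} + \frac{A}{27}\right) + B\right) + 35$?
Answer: $- \frac{30091}{111} \approx -271.09$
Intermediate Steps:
$q{\left(f,h \right)} = 2 h$
$B = -4$ ($B = -12 + 4 \cdot 2 \cdot 1 = -12 + 4 \cdot 2 = -12 + 8 = -4$)
$t{\left(A,s \right)} = 31 + \frac{10 A}{999}$ ($t{\left(A,s \right)} = \left(\left(\frac{A}{-37} + \frac{A}{27}\right) - 4\right) + 35 = \left(\left(A \left(- \frac{1}{37}\right) + A \frac{1}{27}\right) - 4\right) + 35 = \left(\left(- \frac{A}{37} + \frac{A}{27}\right) - 4\right) + 35 = \left(\frac{10 A}{999} - 4\right) + 35 = \left(-4 + \frac{10 A}{999}\right) + 35 = 31 + \frac{10 A}{999}$)
$- (t{\left(9,-19 \right)} - H{\left(-24 \right)}) = - (\left(31 + \frac{10}{999} \cdot 9\right) - 10 \left(-24\right)) = - (\left(31 + \frac{10}{111}\right) - -240) = - (\frac{3451}{111} + 240) = \left(-1\right) \frac{30091}{111} = - \frac{30091}{111}$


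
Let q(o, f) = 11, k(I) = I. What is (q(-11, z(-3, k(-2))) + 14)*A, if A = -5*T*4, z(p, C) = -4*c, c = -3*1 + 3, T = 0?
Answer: 0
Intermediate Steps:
c = 0 (c = -3 + 3 = 0)
z(p, C) = 0 (z(p, C) = -4*0 = 0)
A = 0 (A = -5*0*4 = 0*4 = 0)
(q(-11, z(-3, k(-2))) + 14)*A = (11 + 14)*0 = 25*0 = 0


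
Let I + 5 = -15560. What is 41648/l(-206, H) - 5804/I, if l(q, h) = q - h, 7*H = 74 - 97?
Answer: -411774724/2007885 ≈ -205.08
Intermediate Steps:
I = -15565 (I = -5 - 15560 = -15565)
H = -23/7 (H = (74 - 97)/7 = (1/7)*(-23) = -23/7 ≈ -3.2857)
41648/l(-206, H) - 5804/I = 41648/(-206 - 1*(-23/7)) - 5804/(-15565) = 41648/(-206 + 23/7) - 5804*(-1/15565) = 41648/(-1419/7) + 5804/15565 = 41648*(-7/1419) + 5804/15565 = -291536/1419 + 5804/15565 = -411774724/2007885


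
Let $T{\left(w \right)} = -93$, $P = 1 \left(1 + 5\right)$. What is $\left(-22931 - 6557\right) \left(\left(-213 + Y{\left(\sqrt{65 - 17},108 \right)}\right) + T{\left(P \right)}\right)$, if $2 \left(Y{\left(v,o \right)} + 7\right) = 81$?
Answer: $8035480$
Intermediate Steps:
$Y{\left(v,o \right)} = \frac{67}{2}$ ($Y{\left(v,o \right)} = -7 + \frac{1}{2} \cdot 81 = -7 + \frac{81}{2} = \frac{67}{2}$)
$P = 6$ ($P = 1 \cdot 6 = 6$)
$\left(-22931 - 6557\right) \left(\left(-213 + Y{\left(\sqrt{65 - 17},108 \right)}\right) + T{\left(P \right)}\right) = \left(-22931 - 6557\right) \left(\left(-213 + \frac{67}{2}\right) - 93\right) = - 29488 \left(- \frac{359}{2} - 93\right) = \left(-29488\right) \left(- \frac{545}{2}\right) = 8035480$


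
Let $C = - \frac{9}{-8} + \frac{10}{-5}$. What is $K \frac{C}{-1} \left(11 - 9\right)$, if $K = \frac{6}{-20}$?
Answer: $- \frac{21}{40} \approx -0.525$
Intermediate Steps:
$K = - \frac{3}{10}$ ($K = 6 \left(- \frac{1}{20}\right) = - \frac{3}{10} \approx -0.3$)
$C = - \frac{7}{8}$ ($C = \left(-9\right) \left(- \frac{1}{8}\right) + 10 \left(- \frac{1}{5}\right) = \frac{9}{8} - 2 = - \frac{7}{8} \approx -0.875$)
$K \frac{C}{-1} \left(11 - 9\right) = - \frac{3 \left(- \frac{7}{8 \left(-1\right)}\right)}{10} \left(11 - 9\right) = - \frac{3 \left(\left(- \frac{7}{8}\right) \left(-1\right)\right)}{10} \cdot 2 = \left(- \frac{3}{10}\right) \frac{7}{8} \cdot 2 = \left(- \frac{21}{80}\right) 2 = - \frac{21}{40}$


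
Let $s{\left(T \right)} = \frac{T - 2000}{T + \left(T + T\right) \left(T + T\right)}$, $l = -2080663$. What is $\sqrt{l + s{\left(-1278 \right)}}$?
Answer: $\frac{i \sqrt{2465884400203182646}}{1088643} \approx 1442.5 i$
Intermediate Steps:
$s{\left(T \right)} = \frac{-2000 + T}{T + 4 T^{2}}$ ($s{\left(T \right)} = \frac{-2000 + T}{T + 2 T 2 T} = \frac{-2000 + T}{T + 4 T^{2}}$)
$\sqrt{l + s{\left(-1278 \right)}} = \sqrt{-2080663 + \frac{-2000 - 1278}{\left(-1278\right) \left(1 + 4 \left(-1278\right)\right)}} = \sqrt{-2080663 - \frac{1}{1278} \frac{1}{1 - 5112} \left(-3278\right)} = \sqrt{-2080663 - \frac{1}{1278} \frac{1}{-5111} \left(-3278\right)} = \sqrt{-2080663 - \left(- \frac{1}{6531858}\right) \left(-3278\right)} = \sqrt{-2080663 - \frac{1639}{3265929}} = \sqrt{- \frac{6795297632566}{3265929}} = \frac{i \sqrt{2465884400203182646}}{1088643}$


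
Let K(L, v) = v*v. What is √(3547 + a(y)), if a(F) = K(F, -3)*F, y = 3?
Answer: √3574 ≈ 59.783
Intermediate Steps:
K(L, v) = v²
a(F) = 9*F (a(F) = (-3)²*F = 9*F)
√(3547 + a(y)) = √(3547 + 9*3) = √(3547 + 27) = √3574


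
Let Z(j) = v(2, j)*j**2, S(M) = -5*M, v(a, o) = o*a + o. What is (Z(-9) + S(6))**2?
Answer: 4915089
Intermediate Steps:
v(a, o) = o + a*o (v(a, o) = a*o + o = o + a*o)
Z(j) = 3*j**3 (Z(j) = (j*(1 + 2))*j**2 = (j*3)*j**2 = (3*j)*j**2 = 3*j**3)
(Z(-9) + S(6))**2 = (3*(-9)**3 - 5*6)**2 = (3*(-729) - 30)**2 = (-2187 - 30)**2 = (-2217)**2 = 4915089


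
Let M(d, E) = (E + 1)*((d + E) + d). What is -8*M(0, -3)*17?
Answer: -816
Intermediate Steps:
M(d, E) = (1 + E)*(E + 2*d) (M(d, E) = (1 + E)*((E + d) + d) = (1 + E)*(E + 2*d))
-8*M(0, -3)*17 = -8*(-3 + (-3)² + 2*0 + 2*(-3)*0)*17 = -8*(-3 + 9 + 0 + 0)*17 = -8*6*17 = -48*17 = -816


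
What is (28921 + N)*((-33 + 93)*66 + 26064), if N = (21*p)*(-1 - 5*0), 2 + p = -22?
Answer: 883456200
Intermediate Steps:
p = -24 (p = -2 - 22 = -24)
N = 504 (N = (21*(-24))*(-1 - 5*0) = -504*(-1 + 0) = -504*(-1) = 504)
(28921 + N)*((-33 + 93)*66 + 26064) = (28921 + 504)*((-33 + 93)*66 + 26064) = 29425*(60*66 + 26064) = 29425*(3960 + 26064) = 29425*30024 = 883456200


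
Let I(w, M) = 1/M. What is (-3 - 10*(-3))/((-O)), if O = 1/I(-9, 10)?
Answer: -27/10 ≈ -2.7000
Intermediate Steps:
O = 10 (O = 1/(1/10) = 1/(⅒) = 10)
(-3 - 10*(-3))/((-O)) = (-3 - 10*(-3))/((-1*10)) = (-3 + 30)/(-10) = -⅒*27 = -27/10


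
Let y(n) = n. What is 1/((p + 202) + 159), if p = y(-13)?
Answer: 1/348 ≈ 0.0028736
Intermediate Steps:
p = -13
1/((p + 202) + 159) = 1/((-13 + 202) + 159) = 1/(189 + 159) = 1/348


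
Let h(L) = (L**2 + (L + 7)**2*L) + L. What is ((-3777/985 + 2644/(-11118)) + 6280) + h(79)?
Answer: 3268284685147/5475615 ≈ 5.9688e+5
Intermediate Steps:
h(L) = L + L**2 + L*(7 + L)**2 (h(L) = (L**2 + (7 + L)**2*L) + L = (L**2 + L*(7 + L)**2) + L = L + L**2 + L*(7 + L)**2)
((-3777/985 + 2644/(-11118)) + 6280) + h(79) = ((-3777/985 + 2644/(-11118)) + 6280) + 79*(1 + 79 + (7 + 79)**2) = ((-3777*1/985 + 2644*(-1/11118)) + 6280) + 79*(1 + 79 + 86**2) = ((-3777/985 - 1322/5559) + 6280) + 79*(1 + 79 + 7396) = (-22298513/5475615 + 6280) + 79*7476 = 34364563687/5475615 + 590604 = 3268284685147/5475615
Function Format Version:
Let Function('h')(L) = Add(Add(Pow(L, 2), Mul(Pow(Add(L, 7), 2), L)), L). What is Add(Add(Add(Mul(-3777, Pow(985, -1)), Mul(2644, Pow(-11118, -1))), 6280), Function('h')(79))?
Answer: Rational(3268284685147, 5475615) ≈ 5.9688e+5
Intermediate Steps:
Function('h')(L) = Add(L, Pow(L, 2), Mul(L, Pow(Add(7, L), 2))) (Function('h')(L) = Add(Add(Pow(L, 2), Mul(Pow(Add(7, L), 2), L)), L) = Add(Add(Pow(L, 2), Mul(L, Pow(Add(7, L), 2))), L) = Add(L, Pow(L, 2), Mul(L, Pow(Add(7, L), 2))))
Add(Add(Add(Mul(-3777, Pow(985, -1)), Mul(2644, Pow(-11118, -1))), 6280), Function('h')(79)) = Add(Add(Add(Mul(-3777, Pow(985, -1)), Mul(2644, Pow(-11118, -1))), 6280), Mul(79, Add(1, 79, Pow(Add(7, 79), 2)))) = Add(Add(Add(Mul(-3777, Rational(1, 985)), Mul(2644, Rational(-1, 11118))), 6280), Mul(79, Add(1, 79, Pow(86, 2)))) = Add(Add(Add(Rational(-3777, 985), Rational(-1322, 5559)), 6280), Mul(79, Add(1, 79, 7396))) = Add(Add(Rational(-22298513, 5475615), 6280), Mul(79, 7476)) = Add(Rational(34364563687, 5475615), 590604) = Rational(3268284685147, 5475615)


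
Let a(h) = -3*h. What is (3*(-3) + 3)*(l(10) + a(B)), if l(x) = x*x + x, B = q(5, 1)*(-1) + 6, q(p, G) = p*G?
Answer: -642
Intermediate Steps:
q(p, G) = G*p
B = 1 (B = (1*5)*(-1) + 6 = 5*(-1) + 6 = -5 + 6 = 1)
l(x) = x + x² (l(x) = x² + x = x + x²)
(3*(-3) + 3)*(l(10) + a(B)) = (3*(-3) + 3)*(10*(1 + 10) - 3*1) = (-9 + 3)*(10*11 - 3) = -6*(110 - 3) = -6*107 = -642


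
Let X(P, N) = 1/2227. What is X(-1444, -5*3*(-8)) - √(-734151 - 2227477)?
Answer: 1/2227 - 2*I*√740407 ≈ 0.00044903 - 1720.9*I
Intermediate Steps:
X(P, N) = 1/2227
X(-1444, -5*3*(-8)) - √(-734151 - 2227477) = 1/2227 - √(-734151 - 2227477) = 1/2227 - √(-2961628) = 1/2227 - 2*I*√740407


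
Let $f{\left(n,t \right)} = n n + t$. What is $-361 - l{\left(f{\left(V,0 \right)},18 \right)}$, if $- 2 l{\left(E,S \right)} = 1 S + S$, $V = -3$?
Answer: $-343$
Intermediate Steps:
$f{\left(n,t \right)} = t + n^{2}$ ($f{\left(n,t \right)} = n^{2} + t = t + n^{2}$)
$l{\left(E,S \right)} = - S$ ($l{\left(E,S \right)} = - \frac{1 S + S}{2} = - \frac{S + S}{2} = - \frac{2 S}{2} = - S$)
$-361 - l{\left(f{\left(V,0 \right)},18 \right)} = -361 - \left(-1\right) 18 = -361 - -18 = -361 + 18 = -343$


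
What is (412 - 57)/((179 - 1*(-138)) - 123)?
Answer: 355/194 ≈ 1.8299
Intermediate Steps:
(412 - 57)/((179 - 1*(-138)) - 123) = 355/((179 + 138) - 123) = 355/(317 - 123) = 355/194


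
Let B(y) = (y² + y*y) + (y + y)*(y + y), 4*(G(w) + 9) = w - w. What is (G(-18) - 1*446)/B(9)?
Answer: -455/486 ≈ -0.93621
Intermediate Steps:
G(w) = -9 (G(w) = -9 + (w - w)/4 = -9 + (¼)*0 = -9 + 0 = -9)
B(y) = 6*y² (B(y) = (y² + y²) + (2*y)*(2*y) = 2*y² + 4*y² = 6*y²)
(G(-18) - 1*446)/B(9) = (-9 - 1*446)/((6*9²)) = (-9 - 446)/((6*81)) = -455/486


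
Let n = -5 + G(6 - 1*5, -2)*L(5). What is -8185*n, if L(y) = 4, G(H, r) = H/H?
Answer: 8185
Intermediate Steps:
G(H, r) = 1
n = -1 (n = -5 + 1*4 = -5 + 4 = -1)
-8185*n = -8185*(-1) = 8185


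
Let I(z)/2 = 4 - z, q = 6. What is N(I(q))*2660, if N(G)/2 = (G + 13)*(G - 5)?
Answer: -430920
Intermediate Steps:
I(z) = 8 - 2*z (I(z) = 2*(4 - z) = 8 - 2*z)
N(G) = 2*(-5 + G)*(13 + G) (N(G) = 2*((G + 13)*(G - 5)) = 2*((13 + G)*(-5 + G)) = 2*((-5 + G)*(13 + G)) = 2*(-5 + G)*(13 + G))
N(I(q))*2660 = (-130 + 2*(8 - 2*6)**2 + 16*(8 - 2*6))*2660 = (-130 + 2*(8 - 12)**2 + 16*(8 - 12))*2660 = (-130 + 2*(-4)**2 + 16*(-4))*2660 = (-130 + 2*16 - 64)*2660 = (-130 + 32 - 64)*2660 = -162*2660 = -430920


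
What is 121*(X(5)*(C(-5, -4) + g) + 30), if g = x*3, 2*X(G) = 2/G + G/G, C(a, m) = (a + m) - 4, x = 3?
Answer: 16456/5 ≈ 3291.2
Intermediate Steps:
C(a, m) = -4 + a + m
X(G) = 1/2 + 1/G (X(G) = (2/G + G/G)/2 = (2/G + 1)/2 = (1 + 2/G)/2 = 1/2 + 1/G)
g = 9 (g = 3*3 = 9)
121*(X(5)*(C(-5, -4) + g) + 30) = 121*(((1/2)*(2 + 5)/5)*((-4 - 5 - 4) + 9) + 30) = 121*(((1/2)*(1/5)*7)*(-13 + 9) + 30) = 121*((7/10)*(-4) + 30) = 121*(-14/5 + 30) = 121*(136/5) = 16456/5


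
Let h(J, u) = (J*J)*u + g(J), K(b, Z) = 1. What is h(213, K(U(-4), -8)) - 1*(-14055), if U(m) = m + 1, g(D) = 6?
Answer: 59430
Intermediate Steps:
U(m) = 1 + m
h(J, u) = 6 + u*J² (h(J, u) = (J*J)*u + 6 = J²*u + 6 = u*J² + 6 = 6 + u*J²)
h(213, K(U(-4), -8)) - 1*(-14055) = (6 + 1*213²) - 1*(-14055) = (6 + 1*45369) + 14055 = (6 + 45369) + 14055 = 45375 + 14055 = 59430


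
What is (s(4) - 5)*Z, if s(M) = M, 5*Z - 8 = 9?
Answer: -17/5 ≈ -3.4000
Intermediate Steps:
Z = 17/5 (Z = 8/5 + (⅕)*9 = 8/5 + 9/5 = 17/5 ≈ 3.4000)
(s(4) - 5)*Z = (4 - 5)*(17/5) = -1*17/5 = -17/5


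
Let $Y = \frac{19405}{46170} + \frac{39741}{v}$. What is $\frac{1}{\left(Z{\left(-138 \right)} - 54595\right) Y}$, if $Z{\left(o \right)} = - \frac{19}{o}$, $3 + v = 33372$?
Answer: $- \frac{14173949916}{1246825466669651} \approx -1.1368 \cdot 10^{-5}$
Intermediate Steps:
$v = 33369$ ($v = -3 + 33372 = 33369$)
$Y = \frac{165491161}{102709782}$ ($Y = \frac{19405}{46170} + \frac{39741}{33369} = 19405 \cdot \frac{1}{46170} + 39741 \cdot \frac{1}{33369} = \frac{3881}{9234} + \frac{13247}{11123} = \frac{165491161}{102709782} \approx 1.6112$)
$\frac{1}{\left(Z{\left(-138 \right)} - 54595\right) Y} = \frac{1}{\left(- \frac{19}{-138} - 54595\right) \frac{165491161}{102709782}} = \frac{1}{\left(-19\right) \left(- \frac{1}{138}\right) - 54595} \cdot \frac{102709782}{165491161} = \frac{1}{\frac{19}{138} - 54595} \cdot \frac{102709782}{165491161} = \frac{1}{- \frac{7534091}{138}} \cdot \frac{102709782}{165491161} = \left(- \frac{138}{7534091}\right) \frac{102709782}{165491161} = - \frac{14173949916}{1246825466669651}$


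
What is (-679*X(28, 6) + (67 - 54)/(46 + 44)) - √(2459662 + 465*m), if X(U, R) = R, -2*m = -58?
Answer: -366647/90 - √2473147 ≈ -5646.5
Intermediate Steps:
m = 29 (m = -½*(-58) = 29)
(-679*X(28, 6) + (67 - 54)/(46 + 44)) - √(2459662 + 465*m) = (-679*6 + (67 - 54)/(46 + 44)) - √(2459662 + 465*29) = (-4074 + 13/90) - √(2459662 + 13485) = (-4074 + 13*(1/90)) - √2473147 = (-4074 + 13/90) - √2473147 = -366647/90 - √2473147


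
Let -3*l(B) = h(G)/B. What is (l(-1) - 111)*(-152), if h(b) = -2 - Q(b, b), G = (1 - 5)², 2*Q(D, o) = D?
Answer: 52136/3 ≈ 17379.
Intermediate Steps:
Q(D, o) = D/2
G = 16 (G = (-4)² = 16)
h(b) = -2 - b/2
l(B) = 10/(3*B) (l(B) = -(-2 - ½*16)/(3*B) = -(-2 - 8)/(3*B) = -(-10)/(3*B) = 10/(3*B))
(l(-1) - 111)*(-152) = ((10/3)/(-1) - 111)*(-152) = ((10/3)*(-1) - 111)*(-152) = (-10/3 - 111)*(-152) = -343/3*(-152) = 52136/3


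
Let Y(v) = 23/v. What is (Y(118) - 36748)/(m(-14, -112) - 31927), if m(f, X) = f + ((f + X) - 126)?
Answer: 619463/542682 ≈ 1.1415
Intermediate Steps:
m(f, X) = -126 + X + 2*f (m(f, X) = f + ((X + f) - 126) = f + (-126 + X + f) = -126 + X + 2*f)
(Y(118) - 36748)/(m(-14, -112) - 31927) = (23/118 - 36748)/((-126 - 112 + 2*(-14)) - 31927) = (23*(1/118) - 36748)/((-126 - 112 - 28) - 31927) = (23/118 - 36748)/(-266 - 31927) = -4336241/118/(-32193) = -4336241/118*(-1/32193) = 619463/542682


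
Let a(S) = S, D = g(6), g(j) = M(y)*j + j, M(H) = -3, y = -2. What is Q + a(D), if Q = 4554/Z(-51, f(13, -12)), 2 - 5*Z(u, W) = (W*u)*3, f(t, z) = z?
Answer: -22389/917 ≈ -24.415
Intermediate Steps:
g(j) = -2*j (g(j) = -3*j + j = -2*j)
Z(u, W) = 2/5 - 3*W*u/5 (Z(u, W) = 2/5 - W*u*3/5 = 2/5 - 3*W*u/5)
D = -12 (D = -2*6 = -12)
Q = -11385/917 (Q = 4554/(2/5 - 3/5*(-12)*(-51)) = 4554/(2/5 - 1836/5) = 4554/(-1834/5) = 4554*(-5/1834) = -11385/917 ≈ -12.415)
Q + a(D) = -11385/917 - 12 = -22389/917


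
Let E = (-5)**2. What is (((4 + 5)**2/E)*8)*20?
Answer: 2592/5 ≈ 518.40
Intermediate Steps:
E = 25
(((4 + 5)**2/E)*8)*20 = (((4 + 5)**2/25)*8)*20 = ((9**2*(1/25))*8)*20 = ((81*(1/25))*8)*20 = ((81/25)*8)*20 = (648/25)*20 = 2592/5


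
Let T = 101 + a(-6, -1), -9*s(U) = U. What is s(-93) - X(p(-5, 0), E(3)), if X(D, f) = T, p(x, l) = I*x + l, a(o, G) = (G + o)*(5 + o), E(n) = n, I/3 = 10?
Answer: -293/3 ≈ -97.667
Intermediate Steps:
I = 30 (I = 3*10 = 30)
s(U) = -U/9
a(o, G) = (5 + o)*(G + o)
p(x, l) = l + 30*x (p(x, l) = 30*x + l = l + 30*x)
T = 108 (T = 101 + ((-6)**2 + 5*(-1) + 5*(-6) - 1*(-6)) = 101 + (36 - 5 - 30 + 6) = 101 + 7 = 108)
X(D, f) = 108
s(-93) - X(p(-5, 0), E(3)) = -1/9*(-93) - 1*108 = 31/3 - 108 = -293/3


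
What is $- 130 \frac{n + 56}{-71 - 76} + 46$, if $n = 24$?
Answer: $\frac{17162}{147} \approx 116.75$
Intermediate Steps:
$- 130 \frac{n + 56}{-71 - 76} + 46 = - 130 \frac{24 + 56}{-71 - 76} + 46 = - 130 \frac{80}{-147} + 46 = - 130 \cdot 80 \left(- \frac{1}{147}\right) + 46 = \left(-130\right) \left(- \frac{80}{147}\right) + 46 = \frac{10400}{147} + 46 = \frac{17162}{147}$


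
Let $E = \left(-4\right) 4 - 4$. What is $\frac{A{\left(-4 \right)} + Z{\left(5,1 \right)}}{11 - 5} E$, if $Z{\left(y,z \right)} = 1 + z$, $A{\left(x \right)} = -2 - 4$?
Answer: $\frac{40}{3} \approx 13.333$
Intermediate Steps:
$A{\left(x \right)} = -6$ ($A{\left(x \right)} = -2 - 4 = -6$)
$E = -20$ ($E = -16 - 4 = -20$)
$\frac{A{\left(-4 \right)} + Z{\left(5,1 \right)}}{11 - 5} E = \frac{-6 + \left(1 + 1\right)}{11 - 5} \left(-20\right) = \frac{-6 + 2}{6} \left(-20\right) = \left(-4\right) \frac{1}{6} \left(-20\right) = \left(- \frac{2}{3}\right) \left(-20\right) = \frac{40}{3}$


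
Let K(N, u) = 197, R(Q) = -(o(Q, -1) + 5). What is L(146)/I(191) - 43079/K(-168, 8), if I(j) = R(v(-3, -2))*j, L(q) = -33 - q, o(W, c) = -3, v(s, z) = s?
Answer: -16420915/75254 ≈ -218.21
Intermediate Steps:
R(Q) = -2 (R(Q) = -(-3 + 5) = -1*2 = -2)
I(j) = -2*j
L(146)/I(191) - 43079/K(-168, 8) = (-33 - 1*146)/((-2*191)) - 43079/197 = (-33 - 146)/(-382) - 43079*1/197 = -179*(-1/382) - 43079/197 = 179/382 - 43079/197 = -16420915/75254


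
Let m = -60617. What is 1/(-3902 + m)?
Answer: -1/64519 ≈ -1.5499e-5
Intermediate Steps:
1/(-3902 + m) = 1/(-3902 - 60617) = 1/(-64519) = -1/64519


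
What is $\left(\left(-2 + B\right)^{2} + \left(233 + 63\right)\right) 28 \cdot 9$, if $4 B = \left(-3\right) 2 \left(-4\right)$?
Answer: $78624$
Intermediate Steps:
$B = 6$ ($B = \frac{\left(-3\right) 2 \left(-4\right)}{4} = \frac{\left(-6\right) \left(-4\right)}{4} = \frac{1}{4} \cdot 24 = 6$)
$\left(\left(-2 + B\right)^{2} + \left(233 + 63\right)\right) 28 \cdot 9 = \left(\left(-2 + 6\right)^{2} + \left(233 + 63\right)\right) 28 \cdot 9 = \left(4^{2} + 296\right) 252 = \left(16 + 296\right) 252 = 312 \cdot 252 = 78624$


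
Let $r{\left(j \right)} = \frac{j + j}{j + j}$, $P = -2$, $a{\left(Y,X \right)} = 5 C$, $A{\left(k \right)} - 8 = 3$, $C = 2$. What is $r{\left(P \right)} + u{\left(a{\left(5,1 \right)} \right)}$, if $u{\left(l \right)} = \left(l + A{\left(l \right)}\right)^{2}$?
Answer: $442$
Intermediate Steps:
$A{\left(k \right)} = 11$ ($A{\left(k \right)} = 8 + 3 = 11$)
$a{\left(Y,X \right)} = 10$ ($a{\left(Y,X \right)} = 5 \cdot 2 = 10$)
$u{\left(l \right)} = \left(11 + l\right)^{2}$ ($u{\left(l \right)} = \left(l + 11\right)^{2} = \left(11 + l\right)^{2}$)
$r{\left(j \right)} = 1$ ($r{\left(j \right)} = \frac{2 j}{2 j} = 2 j \frac{1}{2 j} = 1$)
$r{\left(P \right)} + u{\left(a{\left(5,1 \right)} \right)} = 1 + \left(11 + 10\right)^{2} = 1 + 21^{2} = 1 + 441 = 442$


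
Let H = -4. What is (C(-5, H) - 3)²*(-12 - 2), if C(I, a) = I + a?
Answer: -2016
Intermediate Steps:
(C(-5, H) - 3)²*(-12 - 2) = ((-5 - 4) - 3)²*(-12 - 2) = (-9 - 3)²*(-14) = (-12)²*(-14) = 144*(-14) = -2016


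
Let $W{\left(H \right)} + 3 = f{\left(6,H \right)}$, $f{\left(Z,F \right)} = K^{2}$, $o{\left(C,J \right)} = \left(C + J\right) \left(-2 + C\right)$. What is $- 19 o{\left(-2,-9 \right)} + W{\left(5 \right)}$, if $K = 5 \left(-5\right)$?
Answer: $-214$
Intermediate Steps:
$K = -25$
$o{\left(C,J \right)} = \left(-2 + C\right) \left(C + J\right)$
$f{\left(Z,F \right)} = 625$ ($f{\left(Z,F \right)} = \left(-25\right)^{2} = 625$)
$W{\left(H \right)} = 622$ ($W{\left(H \right)} = -3 + 625 = 622$)
$- 19 o{\left(-2,-9 \right)} + W{\left(5 \right)} = - 19 \left(\left(-2\right)^{2} - -4 - -18 - -18\right) + 622 = - 19 \left(4 + 4 + 18 + 18\right) + 622 = \left(-19\right) 44 + 622 = -836 + 622 = -214$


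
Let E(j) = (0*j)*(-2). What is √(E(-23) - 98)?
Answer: 7*I*√2 ≈ 9.8995*I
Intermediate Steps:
E(j) = 0 (E(j) = 0*(-2) = 0)
√(E(-23) - 98) = √(0 - 98) = √(-98) = 7*I*√2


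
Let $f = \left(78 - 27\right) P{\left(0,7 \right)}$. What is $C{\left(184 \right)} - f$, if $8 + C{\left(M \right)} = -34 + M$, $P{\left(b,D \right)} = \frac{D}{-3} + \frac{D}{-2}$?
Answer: $\frac{879}{2} \approx 439.5$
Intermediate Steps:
$P{\left(b,D \right)} = - \frac{5 D}{6}$ ($P{\left(b,D \right)} = D \left(- \frac{1}{3}\right) + D \left(- \frac{1}{2}\right) = - \frac{D}{3} - \frac{D}{2} = - \frac{5 D}{6}$)
$C{\left(M \right)} = -42 + M$ ($C{\left(M \right)} = -8 + \left(-34 + M\right) = -42 + M$)
$f = - \frac{595}{2}$ ($f = \left(78 - 27\right) \left(\left(- \frac{5}{6}\right) 7\right) = 51 \left(- \frac{35}{6}\right) = - \frac{595}{2} \approx -297.5$)
$C{\left(184 \right)} - f = \left(-42 + 184\right) - - \frac{595}{2} = 142 + \frac{595}{2} = \frac{879}{2}$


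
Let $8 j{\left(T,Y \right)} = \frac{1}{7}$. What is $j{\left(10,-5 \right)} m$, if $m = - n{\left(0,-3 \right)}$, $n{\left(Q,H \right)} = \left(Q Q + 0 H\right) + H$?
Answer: $\frac{3}{56} \approx 0.053571$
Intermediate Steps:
$n{\left(Q,H \right)} = H + Q^{2}$ ($n{\left(Q,H \right)} = \left(Q^{2} + 0\right) + H = Q^{2} + H = H + Q^{2}$)
$j{\left(T,Y \right)} = \frac{1}{56}$ ($j{\left(T,Y \right)} = \frac{1}{8 \cdot 7} = \frac{1}{8} \cdot \frac{1}{7} = \frac{1}{56}$)
$m = 3$ ($m = - (-3 + 0^{2}) = - (-3 + 0) = \left(-1\right) \left(-3\right) = 3$)
$j{\left(10,-5 \right)} m = \frac{1}{56} \cdot 3 = \frac{3}{56}$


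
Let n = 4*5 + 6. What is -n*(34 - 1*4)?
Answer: -780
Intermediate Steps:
n = 26 (n = 20 + 6 = 26)
-n*(34 - 1*4) = -26*(34 - 1*4) = -26*(34 - 4) = -26*30 = -1*780 = -780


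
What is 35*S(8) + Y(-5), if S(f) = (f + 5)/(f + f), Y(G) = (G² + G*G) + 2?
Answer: 1287/16 ≈ 80.438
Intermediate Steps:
Y(G) = 2 + 2*G² (Y(G) = (G² + G²) + 2 = 2*G² + 2 = 2 + 2*G²)
S(f) = (5 + f)/(2*f) (S(f) = (5 + f)/((2*f)) = (5 + f)*(1/(2*f)) = (5 + f)/(2*f))
35*S(8) + Y(-5) = 35*((½)*(5 + 8)/8) + (2 + 2*(-5)²) = 35*((½)*(⅛)*13) + (2 + 2*25) = 35*(13/16) + (2 + 50) = 455/16 + 52 = 1287/16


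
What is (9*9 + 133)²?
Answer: 45796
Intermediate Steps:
(9*9 + 133)² = (81 + 133)² = 214² = 45796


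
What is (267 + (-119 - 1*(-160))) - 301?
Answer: 7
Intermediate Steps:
(267 + (-119 - 1*(-160))) - 301 = (267 + (-119 + 160)) - 301 = (267 + 41) - 301 = 308 - 301 = 7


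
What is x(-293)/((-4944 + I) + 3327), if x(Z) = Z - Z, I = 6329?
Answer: 0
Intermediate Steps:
x(Z) = 0
x(-293)/((-4944 + I) + 3327) = 0/((-4944 + 6329) + 3327) = 0/(1385 + 3327) = 0/4712 = 0*(1/4712) = 0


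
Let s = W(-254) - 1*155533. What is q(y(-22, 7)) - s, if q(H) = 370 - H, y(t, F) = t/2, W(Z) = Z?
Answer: 156168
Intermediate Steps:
y(t, F) = t/2 (y(t, F) = t*(1/2) = t/2)
s = -155787 (s = -254 - 1*155533 = -254 - 155533 = -155787)
q(y(-22, 7)) - s = (370 - (-22)/2) - 1*(-155787) = (370 - 1*(-11)) + 155787 = (370 + 11) + 155787 = 381 + 155787 = 156168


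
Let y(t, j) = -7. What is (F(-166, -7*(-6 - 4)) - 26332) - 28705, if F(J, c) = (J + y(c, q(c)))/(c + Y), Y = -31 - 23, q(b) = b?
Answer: -880765/16 ≈ -55048.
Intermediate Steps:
Y = -54
F(J, c) = (-7 + J)/(-54 + c) (F(J, c) = (J - 7)/(c - 54) = (-7 + J)/(-54 + c))
(F(-166, -7*(-6 - 4)) - 26332) - 28705 = ((-7 - 166)/(-54 - 7*(-6 - 4)) - 26332) - 28705 = (-173/(-54 - 7*(-10)) - 26332) - 28705 = (-173/(-54 + 70) - 26332) - 28705 = (-173/16 - 26332) - 28705 = -421485/16 - 28705 = -880765/16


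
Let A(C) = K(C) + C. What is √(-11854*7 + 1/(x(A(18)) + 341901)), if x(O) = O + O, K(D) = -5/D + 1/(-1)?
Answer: I*√785839191593825110/3077410 ≈ 288.06*I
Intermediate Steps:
K(D) = -1 - 5/D (K(D) = -5/D + 1*(-1) = -5/D - 1 = -1 - 5/D)
A(C) = C + (-5 - C)/C (A(C) = (-5 - C)/C + C = C + (-5 - C)/C)
x(O) = 2*O
√(-11854*7 + 1/(x(A(18)) + 341901)) = √(-11854*7 + 1/(2*(-1 + 18 - 5/18) + 341901)) = √(-5927*14 + 1/(2*(-1 + 18 - 5*1/18) + 341901)) = √(-82978 + 1/(2*(-1 + 18 - 5/18) + 341901)) = √(-82978 + 1/(2*(301/18) + 341901)) = √(-82978 + 1/(301/9 + 341901)) = √(-82978 + 1/(3077410/9)) = √(-82978 + 9/3077410) = √(-255357326971/3077410) = I*√785839191593825110/3077410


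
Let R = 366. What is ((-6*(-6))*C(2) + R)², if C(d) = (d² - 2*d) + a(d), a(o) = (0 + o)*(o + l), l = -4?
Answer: 49284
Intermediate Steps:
a(o) = o*(-4 + o) (a(o) = (0 + o)*(o - 4) = o*(-4 + o))
C(d) = d² - 2*d + d*(-4 + d) (C(d) = (d² - 2*d) + d*(-4 + d) = d² - 2*d + d*(-4 + d))
((-6*(-6))*C(2) + R)² = ((-6*(-6))*(2*2*(-3 + 2)) + 366)² = (36*(2*2*(-1)) + 366)² = (36*(-4) + 366)² = (-144 + 366)² = 222² = 49284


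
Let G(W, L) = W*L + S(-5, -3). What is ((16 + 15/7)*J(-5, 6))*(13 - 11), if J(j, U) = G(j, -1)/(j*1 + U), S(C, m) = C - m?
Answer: 762/7 ≈ 108.86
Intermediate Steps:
G(W, L) = -2 + L*W (G(W, L) = W*L + (-5 - 1*(-3)) = L*W + (-5 + 3) = L*W - 2 = -2 + L*W)
J(j, U) = (-2 - j)/(U + j) (J(j, U) = (-2 - j)/(j*1 + U) = (-2 - j)/(j + U) = (-2 - j)/(U + j))
((16 + 15/7)*J(-5, 6))*(13 - 11) = ((16 + 15/7)*((-2 - 1*(-5))/(6 - 5)))*(13 - 11) = ((16 + 15*(1/7))*((-2 + 5)/1))*2 = ((16 + 15/7)*(1*3))*2 = ((127/7)*3)*2 = (381/7)*2 = 762/7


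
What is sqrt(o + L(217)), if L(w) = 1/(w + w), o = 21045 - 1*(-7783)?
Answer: sqrt(5429927202)/434 ≈ 169.79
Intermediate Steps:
o = 28828 (o = 21045 + 7783 = 28828)
L(w) = 1/(2*w)
sqrt(o + L(217)) = sqrt(28828 + (1/2)/217) = sqrt(28828 + (1/2)*(1/217)) = sqrt(28828 + 1/434) = sqrt(12511353/434) = sqrt(5429927202)/434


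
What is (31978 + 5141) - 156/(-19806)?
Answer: 122529845/3301 ≈ 37119.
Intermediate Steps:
(31978 + 5141) - 156/(-19806) = 37119 - 156*(-1/19806) = 37119 + 26/3301 = 122529845/3301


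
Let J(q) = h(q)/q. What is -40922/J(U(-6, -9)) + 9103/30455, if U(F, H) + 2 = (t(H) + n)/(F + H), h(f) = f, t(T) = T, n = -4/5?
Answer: -1246270407/30455 ≈ -40922.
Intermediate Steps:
n = -4/5 (n = -4*1/5 = -4/5 ≈ -0.80000)
U(F, H) = -2 + (-4/5 + H)/(F + H) (U(F, H) = -2 + (H - 4/5)/(F + H) = -2 + (-4/5 + H)/(F + H))
J(q) = 1 (J(q) = q/q = 1)
-40922/J(U(-6, -9)) + 9103/30455 = -40922/1 + 9103/30455 = -40922*1 + 9103*(1/30455) = -40922 + 9103/30455 = -1246270407/30455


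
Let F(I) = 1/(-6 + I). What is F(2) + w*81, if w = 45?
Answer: 14579/4 ≈ 3644.8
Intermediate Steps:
F(2) + w*81 = 1/(-6 + 2) + 45*81 = 1/(-4) + 3645 = -¼ + 3645 = 14579/4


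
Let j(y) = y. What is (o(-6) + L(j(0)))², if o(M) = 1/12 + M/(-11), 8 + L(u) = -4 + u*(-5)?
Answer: 2253001/17424 ≈ 129.30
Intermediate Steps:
L(u) = -12 - 5*u (L(u) = -8 + (-4 + u*(-5)) = -8 + (-4 - 5*u) = -12 - 5*u)
o(M) = 1/12 - M/11 (o(M) = 1*(1/12) + M*(-1/11) = 1/12 - M/11)
(o(-6) + L(j(0)))² = ((1/12 - 1/11*(-6)) + (-12 - 5*0))² = ((1/12 + 6/11) + (-12 + 0))² = (83/132 - 12)² = (-1501/132)² = 2253001/17424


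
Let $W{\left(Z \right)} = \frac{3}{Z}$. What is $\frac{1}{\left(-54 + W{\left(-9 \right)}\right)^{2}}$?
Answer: $\frac{9}{26569} \approx 0.00033874$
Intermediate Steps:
$\frac{1}{\left(-54 + W{\left(-9 \right)}\right)^{2}} = \frac{1}{\left(-54 + \frac{3}{-9}\right)^{2}} = \frac{1}{\left(-54 + 3 \left(- \frac{1}{9}\right)\right)^{2}} = \frac{1}{\left(-54 - \frac{1}{3}\right)^{2}} = \frac{1}{\left(- \frac{163}{3}\right)^{2}} = \frac{1}{\frac{26569}{9}} = \frac{9}{26569}$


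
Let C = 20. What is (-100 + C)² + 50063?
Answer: 56463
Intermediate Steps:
(-100 + C)² + 50063 = (-100 + 20)² + 50063 = (-80)² + 50063 = 6400 + 50063 = 56463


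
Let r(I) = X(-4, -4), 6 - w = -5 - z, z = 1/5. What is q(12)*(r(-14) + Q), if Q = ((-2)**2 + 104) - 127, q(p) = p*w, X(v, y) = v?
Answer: -15456/5 ≈ -3091.2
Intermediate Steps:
z = 1/5 ≈ 0.20000
w = 56/5 (w = 6 - (-5 - 1*1/5) = 6 - (-5 - 1/5) = 6 - 1*(-26/5) = 6 + 26/5 = 56/5 ≈ 11.200)
q(p) = 56*p/5 (q(p) = p*(56/5) = 56*p/5)
r(I) = -4
Q = -19 (Q = (4 + 104) - 127 = 108 - 127 = -19)
q(12)*(r(-14) + Q) = ((56/5)*12)*(-4 - 19) = (672/5)*(-23) = -15456/5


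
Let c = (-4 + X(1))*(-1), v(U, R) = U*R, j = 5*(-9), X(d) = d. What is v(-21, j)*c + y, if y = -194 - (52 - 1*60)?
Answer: 2649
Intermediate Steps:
j = -45
y = -186 (y = -194 - (52 - 60) = -194 - 1*(-8) = -194 + 8 = -186)
v(U, R) = R*U
c = 3 (c = (-4 + 1)*(-1) = -3*(-1) = 3)
v(-21, j)*c + y = -45*(-21)*3 - 186 = 945*3 - 186 = 2835 - 186 = 2649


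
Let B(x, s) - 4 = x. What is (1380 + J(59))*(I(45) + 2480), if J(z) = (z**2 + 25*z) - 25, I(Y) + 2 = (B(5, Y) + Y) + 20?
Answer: 16105672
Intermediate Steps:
B(x, s) = 4 + x
I(Y) = 27 + Y (I(Y) = -2 + (((4 + 5) + Y) + 20) = -2 + ((9 + Y) + 20) = -2 + (29 + Y) = 27 + Y)
J(z) = -25 + z**2 + 25*z
(1380 + J(59))*(I(45) + 2480) = (1380 + (-25 + 59**2 + 25*59))*((27 + 45) + 2480) = (1380 + (-25 + 3481 + 1475))*(72 + 2480) = (1380 + 4931)*2552 = 6311*2552 = 16105672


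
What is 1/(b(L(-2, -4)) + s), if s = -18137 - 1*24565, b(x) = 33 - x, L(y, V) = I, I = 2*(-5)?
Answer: -1/42659 ≈ -2.3442e-5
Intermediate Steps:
I = -10
L(y, V) = -10
s = -42702 (s = -18137 - 24565 = -42702)
1/(b(L(-2, -4)) + s) = 1/((33 - 1*(-10)) - 42702) = 1/((33 + 10) - 42702) = 1/(43 - 42702) = 1/(-42659) = -1/42659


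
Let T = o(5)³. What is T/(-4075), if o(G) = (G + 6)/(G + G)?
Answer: -1331/4075000 ≈ -0.00032663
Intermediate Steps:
o(G) = (6 + G)/(2*G) (o(G) = (6 + G)/((2*G)) = (6 + G)*(1/(2*G)) = (6 + G)/(2*G))
T = 1331/1000 (T = ((½)*(6 + 5)/5)³ = ((½)*(⅕)*11)³ = (11/10)³ = 1331/1000 ≈ 1.3310)
T/(-4075) = (1331/1000)/(-4075) = (1331/1000)*(-1/4075) = -1331/4075000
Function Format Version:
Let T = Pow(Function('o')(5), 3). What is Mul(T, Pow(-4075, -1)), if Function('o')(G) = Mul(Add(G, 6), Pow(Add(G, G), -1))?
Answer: Rational(-1331, 4075000) ≈ -0.00032663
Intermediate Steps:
Function('o')(G) = Mul(Rational(1, 2), Pow(G, -1), Add(6, G)) (Function('o')(G) = Mul(Add(6, G), Pow(Mul(2, G), -1)) = Mul(Add(6, G), Mul(Rational(1, 2), Pow(G, -1))) = Mul(Rational(1, 2), Pow(G, -1), Add(6, G)))
T = Rational(1331, 1000) (T = Pow(Mul(Rational(1, 2), Pow(5, -1), Add(6, 5)), 3) = Pow(Mul(Rational(1, 2), Rational(1, 5), 11), 3) = Pow(Rational(11, 10), 3) = Rational(1331, 1000) ≈ 1.3310)
Mul(T, Pow(-4075, -1)) = Mul(Rational(1331, 1000), Pow(-4075, -1)) = Mul(Rational(1331, 1000), Rational(-1, 4075)) = Rational(-1331, 4075000)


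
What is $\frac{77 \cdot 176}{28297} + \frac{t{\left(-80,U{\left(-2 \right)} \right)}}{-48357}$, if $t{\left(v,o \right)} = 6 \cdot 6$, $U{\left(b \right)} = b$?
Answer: $\frac{72701708}{152039781} \approx 0.47818$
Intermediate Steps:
$t{\left(v,o \right)} = 36$
$\frac{77 \cdot 176}{28297} + \frac{t{\left(-80,U{\left(-2 \right)} \right)}}{-48357} = \frac{77 \cdot 176}{28297} + \frac{36}{-48357} = 13552 \cdot \frac{1}{28297} + 36 \left(- \frac{1}{48357}\right) = \frac{13552}{28297} - \frac{4}{5373} = \frac{72701708}{152039781}$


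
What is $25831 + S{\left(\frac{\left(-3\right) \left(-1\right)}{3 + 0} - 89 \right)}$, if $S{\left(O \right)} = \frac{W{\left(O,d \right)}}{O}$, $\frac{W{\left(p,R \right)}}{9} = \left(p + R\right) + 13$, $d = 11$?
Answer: $\frac{284213}{11} \approx 25838.0$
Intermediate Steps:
$W{\left(p,R \right)} = 117 + 9 R + 9 p$ ($W{\left(p,R \right)} = 9 \left(\left(p + R\right) + 13\right) = 9 \left(\left(R + p\right) + 13\right) = 9 \left(13 + R + p\right) = 117 + 9 R + 9 p$)
$S{\left(O \right)} = \frac{216 + 9 O}{O}$ ($S{\left(O \right)} = \frac{117 + 9 \cdot 11 + 9 O}{O} = \frac{117 + 99 + 9 O}{O} = \frac{216 + 9 O}{O}$)
$25831 + S{\left(\frac{\left(-3\right) \left(-1\right)}{3 + 0} - 89 \right)} = 25831 + \left(9 + \frac{216}{\frac{\left(-3\right) \left(-1\right)}{3 + 0} - 89}\right) = 25831 + \left(9 + \frac{216}{\frac{3}{3} - 89}\right) = 25831 + \left(9 + \frac{216}{3 \cdot \frac{1}{3} - 89}\right) = 25831 + \left(9 + \frac{216}{1 - 89}\right) = 25831 + \left(9 + \frac{216}{-88}\right) = 25831 + \left(9 + 216 \left(- \frac{1}{88}\right)\right) = 25831 + \left(9 - \frac{27}{11}\right) = 25831 + \frac{72}{11} = \frac{284213}{11}$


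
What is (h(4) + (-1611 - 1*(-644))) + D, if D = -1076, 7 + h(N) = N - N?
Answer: -2050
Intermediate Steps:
h(N) = -7 (h(N) = -7 + (N - N) = -7 + 0 = -7)
(h(4) + (-1611 - 1*(-644))) + D = (-7 + (-1611 - 1*(-644))) - 1076 = (-7 + (-1611 + 644)) - 1076 = (-7 - 967) - 1076 = -974 - 1076 = -2050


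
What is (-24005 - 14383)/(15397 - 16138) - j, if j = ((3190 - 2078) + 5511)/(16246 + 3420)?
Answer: 250010255/4857502 ≈ 51.469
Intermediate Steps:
j = 6623/19666 (j = (1112 + 5511)/19666 = 6623*(1/19666) = 6623/19666 ≈ 0.33677)
(-24005 - 14383)/(15397 - 16138) - j = (-24005 - 14383)/(15397 - 16138) - 1*6623/19666 = -38388/(-741) - 6623/19666 = -38388*(-1/741) - 6623/19666 = 12796/247 - 6623/19666 = 250010255/4857502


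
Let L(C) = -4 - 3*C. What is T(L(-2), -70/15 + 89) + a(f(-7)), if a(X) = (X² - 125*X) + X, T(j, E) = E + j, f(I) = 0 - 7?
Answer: 3010/3 ≈ 1003.3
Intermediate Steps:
f(I) = -7
a(X) = X² - 124*X
T(L(-2), -70/15 + 89) + a(f(-7)) = ((-70/15 + 89) + (-4 - 3*(-2))) - 7*(-124 - 7) = ((-70*1/15 + 89) + (-4 + 6)) - 7*(-131) = ((-14/3 + 89) + 2) + 917 = (253/3 + 2) + 917 = 259/3 + 917 = 3010/3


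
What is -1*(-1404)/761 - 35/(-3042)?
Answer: 4297603/2314962 ≈ 1.8564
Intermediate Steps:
-1*(-1404)/761 - 35/(-3042) = 1404*(1/761) - 35*(-1/3042) = 1404/761 + 35/3042 = 4297603/2314962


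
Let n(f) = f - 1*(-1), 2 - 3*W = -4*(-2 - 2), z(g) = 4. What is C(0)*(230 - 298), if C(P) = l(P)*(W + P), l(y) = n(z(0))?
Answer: 4760/3 ≈ 1586.7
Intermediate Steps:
W = -14/3 (W = 2/3 - (-4)*(-2 - 2)/3 = 2/3 - (-4)*(-4)/3 = 2/3 - 1/3*16 = 2/3 - 16/3 = -14/3 ≈ -4.6667)
n(f) = 1 + f (n(f) = f + 1 = 1 + f)
l(y) = 5 (l(y) = 1 + 4 = 5)
C(P) = -70/3 + 5*P (C(P) = 5*(-14/3 + P) = -70/3 + 5*P)
C(0)*(230 - 298) = (-70/3 + 5*0)*(230 - 298) = (-70/3 + 0)*(-68) = -70/3*(-68) = 4760/3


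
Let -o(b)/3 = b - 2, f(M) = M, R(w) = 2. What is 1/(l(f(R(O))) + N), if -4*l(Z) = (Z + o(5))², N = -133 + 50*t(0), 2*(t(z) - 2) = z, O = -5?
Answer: -4/181 ≈ -0.022099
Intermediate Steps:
t(z) = 2 + z/2
o(b) = 6 - 3*b (o(b) = -3*(b - 2) = -3*(-2 + b) = 6 - 3*b)
N = -33 (N = -133 + 50*(2 + (½)*0) = -133 + 50*(2 + 0) = -133 + 50*2 = -133 + 100 = -33)
l(Z) = -(-9 + Z)²/4 (l(Z) = -(Z + (6 - 3*5))²/4 = -(Z + (6 - 15))²/4 = -(Z - 9)²/4 = -(-9 + Z)²/4)
1/(l(f(R(O))) + N) = 1/(-(-9 + 2)²/4 - 33) = 1/(-¼*(-7)² - 33) = 1/(-¼*49 - 33) = 1/(-49/4 - 33) = 1/(-181/4) = -4/181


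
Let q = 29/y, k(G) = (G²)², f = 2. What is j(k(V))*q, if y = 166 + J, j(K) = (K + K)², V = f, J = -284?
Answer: -14848/59 ≈ -251.66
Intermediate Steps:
V = 2
k(G) = G⁴
j(K) = 4*K² (j(K) = (2*K)² = 4*K²)
y = -118 (y = 166 - 284 = -118)
q = -29/118 (q = 29/(-118) = 29*(-1/118) = -29/118 ≈ -0.24576)
j(k(V))*q = (4*(2⁴)²)*(-29/118) = (4*16²)*(-29/118) = (4*256)*(-29/118) = 1024*(-29/118) = -14848/59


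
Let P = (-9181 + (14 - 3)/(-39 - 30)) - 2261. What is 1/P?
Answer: -69/789509 ≈ -8.7396e-5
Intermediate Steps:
P = -789509/69 (P = (-9181 + 11/(-69)) - 2261 = (-9181 + 11*(-1/69)) - 2261 = (-9181 - 11/69) - 2261 = -633500/69 - 2261 = -789509/69 ≈ -11442.)
1/P = 1/(-789509/69) = -69/789509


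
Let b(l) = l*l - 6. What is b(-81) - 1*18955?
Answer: -12400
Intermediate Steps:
b(l) = -6 + l² (b(l) = l² - 6 = -6 + l²)
b(-81) - 1*18955 = (-6 + (-81)²) - 1*18955 = (-6 + 6561) - 18955 = 6555 - 18955 = -12400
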